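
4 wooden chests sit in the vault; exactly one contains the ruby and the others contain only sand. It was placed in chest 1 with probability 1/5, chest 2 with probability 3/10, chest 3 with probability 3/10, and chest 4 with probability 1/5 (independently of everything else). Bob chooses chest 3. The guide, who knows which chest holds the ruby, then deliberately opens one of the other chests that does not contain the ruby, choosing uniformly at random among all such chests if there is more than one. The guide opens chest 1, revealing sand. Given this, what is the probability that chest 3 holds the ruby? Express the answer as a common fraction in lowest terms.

2/7

Condition on the true location of the ruby.
If it is in chest 1 (prior 1/5): the guide opened chest 1, so this case is ruled out; weight (1/5)·0 = 0.
If it is in chest 2 (prior 3/10): the guide has 2 equally likely choices, so probability 1/2; weight (3/10)·(1/2) = 3/20.
If it is in chest 3 (prior 3/10): the guide has 3 equally likely choices, so probability 1/3; weight (3/10)·(1/3) = 1/10.
If it is in chest 4 (prior 1/5): the guide has 2 equally likely choices, so probability 1/2; weight (1/5)·(1/2) = 1/10.
The weights sum to 7/20.
So P(the ruby in chest 3 | the guide opened chest 1) = (1/10) / (7/20) = 2/7.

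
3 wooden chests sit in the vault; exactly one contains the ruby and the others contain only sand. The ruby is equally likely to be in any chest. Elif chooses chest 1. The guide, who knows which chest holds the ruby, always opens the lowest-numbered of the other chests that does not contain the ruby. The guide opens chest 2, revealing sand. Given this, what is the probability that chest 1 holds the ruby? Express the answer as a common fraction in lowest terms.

1/2

Apply Bayes' rule, conditioning on where the ruby actually is.
If it is in either of chests 1 and 3 (prior 1/3 each): chest 2 is the lowest-numbered option available, probability 1; weight (1/3)·1 = 1/3 each.
If it is in chest 2 (prior 1/3): the guide opened chest 2, so this case is ruled out; weight (1/3)·0 = 0.
The weights sum to 2/3.
So P(the ruby in chest 1 | the guide opened chest 2) = (1/3) / (2/3) = 1/2.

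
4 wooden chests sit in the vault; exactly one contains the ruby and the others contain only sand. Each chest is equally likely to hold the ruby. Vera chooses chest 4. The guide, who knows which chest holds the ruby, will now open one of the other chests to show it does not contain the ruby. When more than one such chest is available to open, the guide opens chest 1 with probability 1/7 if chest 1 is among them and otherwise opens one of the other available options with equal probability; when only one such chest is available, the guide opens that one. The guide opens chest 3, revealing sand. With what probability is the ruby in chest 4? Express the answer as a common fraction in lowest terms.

Apply Bayes' rule, conditioning on where the ruby actually is.
If it is in chest 1 (prior 1/4): chest 1 holds the prize so is unavailable; the guide chooses uniformly among the 2 others, probability 1/2; weight (1/4)·(1/2) = 1/8.
If it is in chest 2 (prior 1/4): chest 1 is available but not opened, probability 6/7; weight (1/4)·(6/7) = 3/14.
If it is in chest 3 (prior 1/4): the guide opened chest 3, so this case is ruled out; weight (1/4)·0 = 0.
If it is in chest 4 (prior 1/4): chest 1 is available but not opened; chest 3 gets probability (1 − 1/7)/2 = 3/7; weight (1/4)·(3/7) = 3/28.
The weights sum to 25/56.
So P(the ruby in chest 4 | the guide opened chest 3) = (3/28) / (25/56) = 6/25.

6/25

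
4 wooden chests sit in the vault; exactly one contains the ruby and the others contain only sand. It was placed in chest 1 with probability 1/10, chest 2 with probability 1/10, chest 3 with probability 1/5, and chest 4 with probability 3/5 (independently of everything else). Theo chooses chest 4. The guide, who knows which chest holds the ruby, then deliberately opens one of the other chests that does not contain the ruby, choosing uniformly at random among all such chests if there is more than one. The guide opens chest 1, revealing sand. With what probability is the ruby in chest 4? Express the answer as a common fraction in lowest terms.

4/7

Consider each possible location of the ruby in turn.
If it is in chest 1 (prior 1/10): the guide opened chest 1, so this case is ruled out; weight (1/10)·0 = 0.
If it is in chest 2 (prior 1/10): the guide has 2 equally likely choices, so probability 1/2; weight (1/10)·(1/2) = 1/20.
If it is in chest 3 (prior 1/5): the guide has 2 equally likely choices, so probability 1/2; weight (1/5)·(1/2) = 1/10.
If it is in chest 4 (prior 3/5): the guide has 3 equally likely choices, so probability 1/3; weight (3/5)·(1/3) = 1/5.
The weights sum to 7/20.
So P(the ruby in chest 4 | the guide opened chest 1) = (1/5) / (7/20) = 4/7.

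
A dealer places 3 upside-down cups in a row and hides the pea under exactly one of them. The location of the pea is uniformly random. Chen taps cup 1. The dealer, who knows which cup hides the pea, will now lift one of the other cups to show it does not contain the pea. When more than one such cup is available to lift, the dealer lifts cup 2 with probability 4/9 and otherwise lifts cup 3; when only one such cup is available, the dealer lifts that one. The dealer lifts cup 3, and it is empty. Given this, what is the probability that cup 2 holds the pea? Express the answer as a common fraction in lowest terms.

9/14

Consider each possible location of the pea in turn.
If it is under cup 1 (prior 1/3): cup 2 is available but not opened, probability 5/9; weight (1/3)·(5/9) = 5/27.
If it is under cup 2 (prior 1/3): only cup 3 is available, probability 1; weight (1/3)·1 = 1/3.
If it is under cup 3 (prior 1/3): the dealer opened cup 3, so this case is ruled out; weight (1/3)·0 = 0.
The weights sum to 14/27.
So P(the pea under cup 2 | the dealer opened cup 3) = (1/3) / (14/27) = 9/14.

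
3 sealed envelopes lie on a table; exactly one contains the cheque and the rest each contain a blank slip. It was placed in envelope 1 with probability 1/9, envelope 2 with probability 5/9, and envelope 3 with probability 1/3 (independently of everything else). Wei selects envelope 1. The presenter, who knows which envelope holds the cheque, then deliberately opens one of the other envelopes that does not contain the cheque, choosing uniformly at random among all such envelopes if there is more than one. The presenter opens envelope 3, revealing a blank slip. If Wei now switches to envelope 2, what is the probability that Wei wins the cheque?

Apply Bayes' rule, conditioning on where the cheque actually is.
If it is in envelope 1 (prior 1/9): the presenter has 2 equally likely choices, so probability 1/2; weight (1/9)·(1/2) = 1/18.
If it is in envelope 2 (prior 5/9): the presenter has no choice, probability 1; weight (5/9)·1 = 5/9.
If it is in envelope 3 (prior 1/3): the presenter opened envelope 3, so this case is ruled out; weight (1/3)·0 = 0.
The weights sum to 11/18.
So P(the cheque in envelope 2 | the presenter opened envelope 3) = (5/9) / (11/18) = 10/11.

10/11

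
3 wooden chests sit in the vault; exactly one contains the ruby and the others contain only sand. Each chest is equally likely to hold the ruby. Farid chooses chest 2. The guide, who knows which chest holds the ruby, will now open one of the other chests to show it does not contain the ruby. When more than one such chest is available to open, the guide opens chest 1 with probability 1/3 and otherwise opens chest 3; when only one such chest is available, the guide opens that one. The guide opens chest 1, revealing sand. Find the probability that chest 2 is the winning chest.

Apply Bayes' rule, conditioning on where the ruby actually is.
If it is in chest 1 (prior 1/3): the guide opened chest 1, so this case is ruled out; weight (1/3)·0 = 0.
If it is in chest 2 (prior 1/3): chest 1 is available, opened with probability 1/3; weight (1/3)·(1/3) = 1/9.
If it is in chest 3 (prior 1/3): only chest 1 is available, probability 1; weight (1/3)·1 = 1/3.
The weights sum to 4/9.
So P(the ruby in chest 2 | the guide opened chest 1) = (1/9) / (4/9) = 1/4.

1/4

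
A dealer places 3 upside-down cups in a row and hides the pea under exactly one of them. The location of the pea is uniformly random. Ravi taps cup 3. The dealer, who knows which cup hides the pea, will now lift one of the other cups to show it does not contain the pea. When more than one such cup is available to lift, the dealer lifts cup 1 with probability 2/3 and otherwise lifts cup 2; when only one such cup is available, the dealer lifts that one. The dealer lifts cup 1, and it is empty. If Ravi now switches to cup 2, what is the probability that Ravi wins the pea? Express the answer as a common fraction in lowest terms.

Consider each possible location of the pea in turn.
If it is under cup 1 (prior 1/3): the dealer opened cup 1, so this case is ruled out; weight (1/3)·0 = 0.
If it is under cup 2 (prior 1/3): only cup 1 is available, probability 1; weight (1/3)·1 = 1/3.
If it is under cup 3 (prior 1/3): cup 1 is available, opened with probability 2/3; weight (1/3)·(2/3) = 2/9.
The weights sum to 5/9.
So P(the pea under cup 2 | the dealer opened cup 1) = (1/3) / (5/9) = 3/5.

3/5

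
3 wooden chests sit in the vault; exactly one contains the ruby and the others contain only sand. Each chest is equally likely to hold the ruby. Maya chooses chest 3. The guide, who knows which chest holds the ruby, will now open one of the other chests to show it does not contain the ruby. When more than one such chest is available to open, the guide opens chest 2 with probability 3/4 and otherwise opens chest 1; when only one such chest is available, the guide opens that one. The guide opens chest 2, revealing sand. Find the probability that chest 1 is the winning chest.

4/7

Condition on the true location of the ruby.
If it is in chest 1 (prior 1/3): only chest 2 is available, probability 1; weight (1/3)·1 = 1/3.
If it is in chest 2 (prior 1/3): the guide opened chest 2, so this case is ruled out; weight (1/3)·0 = 0.
If it is in chest 3 (prior 1/3): chest 2 is available, opened with probability 3/4; weight (1/3)·(3/4) = 1/4.
The weights sum to 7/12.
So P(the ruby in chest 1 | the guide opened chest 2) = (1/3) / (7/12) = 4/7.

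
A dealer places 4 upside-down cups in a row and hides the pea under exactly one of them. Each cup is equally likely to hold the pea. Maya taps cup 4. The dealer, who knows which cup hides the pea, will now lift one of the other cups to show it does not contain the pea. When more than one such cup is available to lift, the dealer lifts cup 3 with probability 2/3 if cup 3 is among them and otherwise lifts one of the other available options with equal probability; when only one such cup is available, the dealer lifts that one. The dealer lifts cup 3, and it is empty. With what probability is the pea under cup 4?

1/3

Consider each possible location of the pea in turn.
If it is under any of cups 1, 2, and 4 (prior 1/4 each): cup 3 is available, opened with probability 2/3; weight (1/4)·(2/3) = 1/6 each.
If it is under cup 3 (prior 1/4): the dealer opened cup 3, so this case is ruled out; weight (1/4)·0 = 0.
The weights sum to 1/2.
So P(the pea under cup 4 | the dealer opened cup 3) = (1/6) / (1/2) = 1/3.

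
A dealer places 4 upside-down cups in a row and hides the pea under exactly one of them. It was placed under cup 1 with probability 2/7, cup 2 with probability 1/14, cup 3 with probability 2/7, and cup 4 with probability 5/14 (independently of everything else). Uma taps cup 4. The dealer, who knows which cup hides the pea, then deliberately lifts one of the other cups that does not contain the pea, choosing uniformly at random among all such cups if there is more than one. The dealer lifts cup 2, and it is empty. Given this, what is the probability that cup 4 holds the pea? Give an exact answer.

5/17

Consider each possible location of the pea in turn.
If it is under either of cups 1 and 3 (prior 2/7 each): the dealer has 2 equally likely choices, so probability 1/2; weight (2/7)·(1/2) = 1/7 each.
If it is under cup 2 (prior 1/14): the dealer opened cup 2, so this case is ruled out; weight (1/14)·0 = 0.
If it is under cup 4 (prior 5/14): the dealer has 3 equally likely choices, so probability 1/3; weight (5/14)·(1/3) = 5/42.
The weights sum to 17/42.
So P(the pea under cup 4 | the dealer opened cup 2) = (5/42) / (17/42) = 5/17.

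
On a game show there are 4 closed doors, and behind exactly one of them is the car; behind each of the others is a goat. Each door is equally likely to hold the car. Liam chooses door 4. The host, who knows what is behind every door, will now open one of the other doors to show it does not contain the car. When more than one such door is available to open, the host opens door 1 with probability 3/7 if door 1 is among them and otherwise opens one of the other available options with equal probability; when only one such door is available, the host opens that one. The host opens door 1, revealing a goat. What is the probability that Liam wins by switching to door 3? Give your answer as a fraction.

Condition on the true location of the car.
If it is behind door 1 (prior 1/4): the host opened door 1, so this case is ruled out; weight (1/4)·0 = 0.
If it is behind any of doors 2, 3, and 4 (prior 1/4 each): door 1 is available, opened with probability 3/7; weight (1/4)·(3/7) = 3/28 each.
The weights sum to 9/28.
So P(the car behind door 3 | the host opened door 1) = (3/28) / (9/28) = 1/3.

1/3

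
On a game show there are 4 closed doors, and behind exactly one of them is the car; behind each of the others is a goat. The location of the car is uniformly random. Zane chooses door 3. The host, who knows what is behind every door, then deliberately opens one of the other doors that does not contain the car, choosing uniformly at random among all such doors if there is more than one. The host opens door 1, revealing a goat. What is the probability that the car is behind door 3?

1/4

Condition on the true location of the car.
If it is behind door 1 (prior 1/4): the host opened door 1, so this case is ruled out; weight (1/4)·0 = 0.
If it is behind either of doors 2 and 4 (prior 1/4 each): the host has 2 equally likely choices, so probability 1/2; weight (1/4)·(1/2) = 1/8 each.
If it is behind door 3 (prior 1/4): the host has 3 equally likely choices, so probability 1/3; weight (1/4)·(1/3) = 1/12.
The weights sum to 1/3.
So P(the car behind door 3 | the host opened door 1) = (1/12) / (1/3) = 1/4.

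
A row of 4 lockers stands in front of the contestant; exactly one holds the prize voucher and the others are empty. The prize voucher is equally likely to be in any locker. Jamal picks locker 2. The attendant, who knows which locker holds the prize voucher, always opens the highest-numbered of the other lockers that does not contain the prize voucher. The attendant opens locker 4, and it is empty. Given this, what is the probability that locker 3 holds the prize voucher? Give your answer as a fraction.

Consider each possible location of the prize voucher in turn.
If it is in any of lockers 1, 2, and 3 (prior 1/4 each): locker 4 is the highest-numbered option available, probability 1; weight (1/4)·1 = 1/4 each.
If it is in locker 4 (prior 1/4): the attendant opened locker 4, so this case is ruled out; weight (1/4)·0 = 0.
The weights sum to 3/4.
So P(the prize voucher in locker 3 | the attendant opened locker 4) = (1/4) / (3/4) = 1/3.

1/3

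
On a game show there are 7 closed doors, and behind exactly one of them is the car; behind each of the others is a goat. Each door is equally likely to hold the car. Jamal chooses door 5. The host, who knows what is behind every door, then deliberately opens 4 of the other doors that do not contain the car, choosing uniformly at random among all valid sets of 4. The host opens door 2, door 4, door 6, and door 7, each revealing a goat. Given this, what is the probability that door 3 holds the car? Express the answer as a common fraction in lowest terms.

3/7

Condition on the true location of the car.
If it is behind either of doors 1 and 3 (prior 1/7 each): the host has 5 equally likely choices, so probability 1/5; weight (1/7)·(1/5) = 1/35 each.
If it is behind any of doors 2, 4, 6, and 7 (prior 1/7 each): that door was opened and seen not to hold the prize — ruled out; weight (1/7)·0 = 0 each.
If it is behind door 5 (prior 1/7): the host has 15 equally likely choices, so probability 1/15; weight (1/7)·(1/15) = 1/105.
The weights sum to 1/15.
So P(the car behind door 3 | the host opened door 2, door 4, door 6, and door 7) = (1/35) / (1/15) = 3/7.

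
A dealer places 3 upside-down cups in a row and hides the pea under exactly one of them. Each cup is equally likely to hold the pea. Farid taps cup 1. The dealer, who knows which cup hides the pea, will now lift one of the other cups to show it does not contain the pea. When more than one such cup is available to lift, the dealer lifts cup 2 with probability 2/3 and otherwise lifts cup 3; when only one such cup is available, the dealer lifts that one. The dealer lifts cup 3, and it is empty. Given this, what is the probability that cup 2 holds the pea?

3/4

Consider each possible location of the pea in turn.
If it is under cup 1 (prior 1/3): cup 2 is available but not opened, probability 1/3; weight (1/3)·(1/3) = 1/9.
If it is under cup 2 (prior 1/3): only cup 3 is available, probability 1; weight (1/3)·1 = 1/3.
If it is under cup 3 (prior 1/3): the dealer opened cup 3, so this case is ruled out; weight (1/3)·0 = 0.
The weights sum to 4/9.
So P(the pea under cup 2 | the dealer opened cup 3) = (1/3) / (4/9) = 3/4.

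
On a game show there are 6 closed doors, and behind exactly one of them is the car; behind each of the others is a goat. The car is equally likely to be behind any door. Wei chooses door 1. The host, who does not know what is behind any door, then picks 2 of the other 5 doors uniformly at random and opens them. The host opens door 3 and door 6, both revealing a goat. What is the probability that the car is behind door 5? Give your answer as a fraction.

Apply Bayes' rule, conditioning on where the car actually is.
If it is behind any of doors 1, 2, 4, and 5 (prior 1/6 each): the host picks exactly this set with probability 1/10 regardless, and none is the prize; weight (1/6)·(1/10) = 1/60 each.
If it is behind either of doors 3 and 6 (prior 1/6 each): that door was opened and seen not to hold the prize — ruled out; weight (1/6)·0 = 0 each.
The weights sum to 1/15.
So P(the car behind door 5 | the host opened door 3 and door 6) = (1/60) / (1/15) = 1/4.

1/4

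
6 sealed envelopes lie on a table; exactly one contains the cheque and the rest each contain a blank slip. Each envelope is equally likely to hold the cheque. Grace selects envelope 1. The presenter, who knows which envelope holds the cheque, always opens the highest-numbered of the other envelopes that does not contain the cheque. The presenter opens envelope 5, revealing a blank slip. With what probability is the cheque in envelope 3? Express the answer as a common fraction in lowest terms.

0

Consider each possible location of the cheque in turn.
If it is in any of envelopes 1, 2, 3, and 4 (prior 1/6 each): the presenter would have opened envelope 6 instead, probability 0; weight (1/6)·0 = 0 each.
If it is in envelope 5 (prior 1/6): the presenter opened envelope 5, so this case is ruled out; weight (1/6)·0 = 0.
If it is in envelope 6 (prior 1/6): envelope 5 is the highest-numbered option available, probability 1; weight (1/6)·1 = 1/6.
The weights sum to 1/6.
So P(the cheque in envelope 3 | the presenter opened envelope 5) = 0 / (1/6) = 0.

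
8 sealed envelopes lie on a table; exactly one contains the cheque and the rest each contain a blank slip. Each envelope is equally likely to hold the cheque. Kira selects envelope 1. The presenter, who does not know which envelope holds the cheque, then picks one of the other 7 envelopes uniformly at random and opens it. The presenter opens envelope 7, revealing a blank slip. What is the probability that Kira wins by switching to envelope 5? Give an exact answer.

Because the presenter chose which envelope to open without knowing where the cheque is, the choice is independent of the prize location. Learning that envelope 7 does not hold the cheque simply rules out that one location and leaves the remaining 7 envelopes still equally likely by symmetry.
So P(the cheque in envelope 5) = 1/7.

1/7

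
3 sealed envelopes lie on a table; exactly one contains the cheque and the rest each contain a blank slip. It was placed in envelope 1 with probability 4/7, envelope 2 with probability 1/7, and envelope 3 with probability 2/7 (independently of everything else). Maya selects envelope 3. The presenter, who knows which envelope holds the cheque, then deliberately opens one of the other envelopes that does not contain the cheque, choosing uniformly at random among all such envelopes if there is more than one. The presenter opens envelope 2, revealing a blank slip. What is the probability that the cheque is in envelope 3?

1/5

Consider each possible location of the cheque in turn.
If it is in envelope 1 (prior 4/7): the presenter has no choice, probability 1; weight (4/7)·1 = 4/7.
If it is in envelope 2 (prior 1/7): the presenter opened envelope 2, so this case is ruled out; weight (1/7)·0 = 0.
If it is in envelope 3 (prior 2/7): the presenter has 2 equally likely choices, so probability 1/2; weight (2/7)·(1/2) = 1/7.
The weights sum to 5/7.
So P(the cheque in envelope 3 | the presenter opened envelope 2) = (1/7) / (5/7) = 1/5.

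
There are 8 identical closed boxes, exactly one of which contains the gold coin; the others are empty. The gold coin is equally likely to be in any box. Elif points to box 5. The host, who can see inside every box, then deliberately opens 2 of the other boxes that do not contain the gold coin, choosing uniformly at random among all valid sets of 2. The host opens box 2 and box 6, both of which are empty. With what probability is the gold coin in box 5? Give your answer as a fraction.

Condition on the true location of the gold coin.
If it is in any of boxes 1, 3, 4, 7, and 8 (prior 1/8 each): the host has 15 equally likely choices, so probability 1/15; weight (1/8)·(1/15) = 1/120 each.
If it is in either of boxes 2 and 6 (prior 1/8 each): that box was opened and seen not to hold the prize — ruled out; weight (1/8)·0 = 0 each.
If it is in box 5 (prior 1/8): the host has 21 equally likely choices, so probability 1/21; weight (1/8)·(1/21) = 1/168.
The weights sum to 1/21.
So P(the gold coin in box 5 | the host opened box 2 and box 6) = (1/168) / (1/21) = 1/8.

1/8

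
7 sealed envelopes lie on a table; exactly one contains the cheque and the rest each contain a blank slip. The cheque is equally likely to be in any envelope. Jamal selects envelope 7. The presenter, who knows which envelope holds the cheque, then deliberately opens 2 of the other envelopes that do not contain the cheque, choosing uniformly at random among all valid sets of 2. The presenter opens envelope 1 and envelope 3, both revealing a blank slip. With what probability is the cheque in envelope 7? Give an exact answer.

1/7

Apply Bayes' rule, conditioning on where the cheque actually is.
If it is in either of envelopes 1 and 3 (prior 1/7 each): that envelope was opened and seen not to hold the prize — ruled out; weight (1/7)·0 = 0 each.
If it is in any of envelopes 2, 4, 5, and 6 (prior 1/7 each): the presenter has 10 equally likely choices, so probability 1/10; weight (1/7)·(1/10) = 1/70 each.
If it is in envelope 7 (prior 1/7): the presenter has 15 equally likely choices, so probability 1/15; weight (1/7)·(1/15) = 1/105.
The weights sum to 1/15.
So P(the cheque in envelope 7 | the presenter opened envelope 1 and envelope 3) = (1/105) / (1/15) = 1/7.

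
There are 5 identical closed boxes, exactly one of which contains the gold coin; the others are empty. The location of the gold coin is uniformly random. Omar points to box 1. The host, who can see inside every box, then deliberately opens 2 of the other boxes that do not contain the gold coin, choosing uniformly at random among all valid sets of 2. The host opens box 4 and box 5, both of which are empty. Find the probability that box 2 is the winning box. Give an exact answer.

2/5

Condition on the true location of the gold coin.
If it is in box 1 (prior 1/5): the host has 6 equally likely choices, so probability 1/6; weight (1/5)·(1/6) = 1/30.
If it is in either of boxes 2 and 3 (prior 1/5 each): the host has 3 equally likely choices, so probability 1/3; weight (1/5)·(1/3) = 1/15 each.
If it is in either of boxes 4 and 5 (prior 1/5 each): that box was opened and seen not to hold the prize — ruled out; weight (1/5)·0 = 0 each.
The weights sum to 1/6.
So P(the gold coin in box 2 | the host opened box 4 and box 5) = (1/15) / (1/6) = 2/5.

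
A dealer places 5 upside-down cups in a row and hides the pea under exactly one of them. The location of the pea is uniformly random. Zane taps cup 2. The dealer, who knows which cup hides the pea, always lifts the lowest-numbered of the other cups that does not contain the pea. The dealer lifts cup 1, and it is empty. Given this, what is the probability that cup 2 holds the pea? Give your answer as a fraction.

1/4

Condition on the true location of the pea.
If it is under cup 1 (prior 1/5): the dealer opened cup 1, so this case is ruled out; weight (1/5)·0 = 0.
If it is under any of cups 2, 3, 4, and 5 (prior 1/5 each): cup 1 is the lowest-numbered option available, probability 1; weight (1/5)·1 = 1/5 each.
The weights sum to 4/5.
So P(the pea under cup 2 | the dealer opened cup 1) = (1/5) / (4/5) = 1/4.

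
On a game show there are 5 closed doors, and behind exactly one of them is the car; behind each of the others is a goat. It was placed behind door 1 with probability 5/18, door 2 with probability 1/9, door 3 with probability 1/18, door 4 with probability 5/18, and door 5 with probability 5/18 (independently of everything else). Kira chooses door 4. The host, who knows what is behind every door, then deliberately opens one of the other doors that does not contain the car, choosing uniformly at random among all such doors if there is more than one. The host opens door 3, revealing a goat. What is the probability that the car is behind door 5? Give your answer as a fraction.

Condition on the true location of the car.
If it is behind either of doors 1 and 5 (prior 5/18 each): the host has 3 equally likely choices, so probability 1/3; weight (5/18)·(1/3) = 5/54 each.
If it is behind door 2 (prior 1/9): the host has 3 equally likely choices, so probability 1/3; weight (1/9)·(1/3) = 1/27.
If it is behind door 3 (prior 1/18): the host opened door 3, so this case is ruled out; weight (1/18)·0 = 0.
If it is behind door 4 (prior 5/18): the host has 4 equally likely choices, so probability 1/4; weight (5/18)·(1/4) = 5/72.
The weights sum to 7/24.
So P(the car behind door 5 | the host opened door 3) = (5/54) / (7/24) = 20/63.

20/63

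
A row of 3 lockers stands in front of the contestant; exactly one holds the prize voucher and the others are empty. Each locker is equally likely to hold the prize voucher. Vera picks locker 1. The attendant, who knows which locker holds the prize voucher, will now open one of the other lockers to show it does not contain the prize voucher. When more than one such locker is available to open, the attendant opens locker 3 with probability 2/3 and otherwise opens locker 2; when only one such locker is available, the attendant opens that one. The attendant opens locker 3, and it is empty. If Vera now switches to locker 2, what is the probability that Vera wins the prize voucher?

Condition on the true location of the prize voucher.
If it is in locker 1 (prior 1/3): locker 3 is available, opened with probability 2/3; weight (1/3)·(2/3) = 2/9.
If it is in locker 2 (prior 1/3): only locker 3 is available, probability 1; weight (1/3)·1 = 1/3.
If it is in locker 3 (prior 1/3): the attendant opened locker 3, so this case is ruled out; weight (1/3)·0 = 0.
The weights sum to 5/9.
So P(the prize voucher in locker 2 | the attendant opened locker 3) = (1/3) / (5/9) = 3/5.

3/5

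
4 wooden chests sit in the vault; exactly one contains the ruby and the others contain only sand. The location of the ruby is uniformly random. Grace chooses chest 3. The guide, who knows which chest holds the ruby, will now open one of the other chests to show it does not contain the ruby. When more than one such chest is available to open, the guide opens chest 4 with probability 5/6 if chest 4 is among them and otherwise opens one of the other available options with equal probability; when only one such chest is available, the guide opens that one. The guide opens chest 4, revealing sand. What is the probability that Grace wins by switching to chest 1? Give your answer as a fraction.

Consider each possible location of the ruby in turn.
If it is in any of chests 1, 2, and 3 (prior 1/4 each): chest 4 is available, opened with probability 5/6; weight (1/4)·(5/6) = 5/24 each.
If it is in chest 4 (prior 1/4): the guide opened chest 4, so this case is ruled out; weight (1/4)·0 = 0.
The weights sum to 5/8.
So P(the ruby in chest 1 | the guide opened chest 4) = (5/24) / (5/8) = 1/3.

1/3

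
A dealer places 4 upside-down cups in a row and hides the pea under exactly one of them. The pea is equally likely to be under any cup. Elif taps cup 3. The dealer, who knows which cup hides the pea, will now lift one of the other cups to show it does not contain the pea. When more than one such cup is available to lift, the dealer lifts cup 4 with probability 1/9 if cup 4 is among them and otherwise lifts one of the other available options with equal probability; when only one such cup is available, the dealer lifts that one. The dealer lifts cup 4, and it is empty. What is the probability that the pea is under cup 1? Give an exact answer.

1/3

Consider each possible location of the pea in turn.
If it is under any of cups 1, 2, and 3 (prior 1/4 each): cup 4 is available, opened with probability 1/9; weight (1/4)·(1/9) = 1/36 each.
If it is under cup 4 (prior 1/4): the dealer opened cup 4, so this case is ruled out; weight (1/4)·0 = 0.
The weights sum to 1/12.
So P(the pea under cup 1 | the dealer opened cup 4) = (1/36) / (1/12) = 1/3.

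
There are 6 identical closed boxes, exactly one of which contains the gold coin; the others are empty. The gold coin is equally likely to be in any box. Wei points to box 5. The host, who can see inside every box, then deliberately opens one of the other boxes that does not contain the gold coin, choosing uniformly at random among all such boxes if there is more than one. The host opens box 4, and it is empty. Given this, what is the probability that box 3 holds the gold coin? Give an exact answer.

5/24

Apply Bayes' rule, conditioning on where the gold coin actually is.
If it is in any of boxes 1, 2, 3, and 6 (prior 1/6 each): the host has 4 equally likely choices, so probability 1/4; weight (1/6)·(1/4) = 1/24 each.
If it is in box 4 (prior 1/6): the host opened box 4, so this case is ruled out; weight (1/6)·0 = 0.
If it is in box 5 (prior 1/6): the host has 5 equally likely choices, so probability 1/5; weight (1/6)·(1/5) = 1/30.
The weights sum to 1/5.
So P(the gold coin in box 3 | the host opened box 4) = (1/24) / (1/5) = 5/24.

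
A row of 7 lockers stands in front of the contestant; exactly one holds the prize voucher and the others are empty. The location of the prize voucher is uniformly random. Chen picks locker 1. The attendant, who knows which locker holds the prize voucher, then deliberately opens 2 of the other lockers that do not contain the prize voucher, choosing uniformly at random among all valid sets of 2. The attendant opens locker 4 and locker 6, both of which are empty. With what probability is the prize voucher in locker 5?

Condition on the true location of the prize voucher.
If it is in locker 1 (prior 1/7): the attendant has 15 equally likely choices, so probability 1/15; weight (1/7)·(1/15) = 1/105.
If it is in any of lockers 2, 3, 5, and 7 (prior 1/7 each): the attendant has 10 equally likely choices, so probability 1/10; weight (1/7)·(1/10) = 1/70 each.
If it is in either of lockers 4 and 6 (prior 1/7 each): that locker was opened and seen not to hold the prize — ruled out; weight (1/7)·0 = 0 each.
The weights sum to 1/15.
So P(the prize voucher in locker 5 | the attendant opened locker 4 and locker 6) = (1/70) / (1/15) = 3/14.

3/14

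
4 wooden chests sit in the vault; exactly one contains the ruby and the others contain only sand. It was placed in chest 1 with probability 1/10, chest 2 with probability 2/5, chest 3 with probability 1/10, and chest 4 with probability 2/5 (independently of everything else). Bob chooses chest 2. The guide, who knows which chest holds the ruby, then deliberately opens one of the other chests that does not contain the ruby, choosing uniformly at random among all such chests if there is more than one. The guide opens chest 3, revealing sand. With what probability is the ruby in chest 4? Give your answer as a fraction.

Apply Bayes' rule, conditioning on where the ruby actually is.
If it is in chest 1 (prior 1/10): the guide has 2 equally likely choices, so probability 1/2; weight (1/10)·(1/2) = 1/20.
If it is in chest 2 (prior 2/5): the guide has 3 equally likely choices, so probability 1/3; weight (2/5)·(1/3) = 2/15.
If it is in chest 3 (prior 1/10): the guide opened chest 3, so this case is ruled out; weight (1/10)·0 = 0.
If it is in chest 4 (prior 2/5): the guide has 2 equally likely choices, so probability 1/2; weight (2/5)·(1/2) = 1/5.
The weights sum to 23/60.
So P(the ruby in chest 4 | the guide opened chest 3) = (1/5) / (23/60) = 12/23.

12/23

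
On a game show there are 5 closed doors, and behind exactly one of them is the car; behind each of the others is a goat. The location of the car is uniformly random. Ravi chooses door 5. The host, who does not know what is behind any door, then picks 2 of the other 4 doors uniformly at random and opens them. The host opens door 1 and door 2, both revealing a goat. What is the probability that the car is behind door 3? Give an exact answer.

Because the host chose which doors to open without knowing where the car is, the choice is independent of the prize location. Learning that none of the 2 opened doors holds the car simply rules out those 2 locations and leaves the remaining 3 doors still equally likely by symmetry.
So P(the car behind door 3) = 1/3.

1/3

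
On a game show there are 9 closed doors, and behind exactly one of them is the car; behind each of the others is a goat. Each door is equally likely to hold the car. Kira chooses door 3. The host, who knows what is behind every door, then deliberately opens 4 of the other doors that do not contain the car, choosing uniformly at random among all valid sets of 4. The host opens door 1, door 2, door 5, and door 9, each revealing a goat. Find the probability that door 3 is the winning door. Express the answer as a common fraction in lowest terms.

1/9

Consider each possible location of the car in turn.
If it is behind any of doors 1, 2, 5, and 9 (prior 1/9 each): that door was opened and seen not to hold the prize — ruled out; weight (1/9)·0 = 0 each.
If it is behind door 3 (prior 1/9): the host has 70 equally likely choices, so probability 1/70; weight (1/9)·(1/70) = 1/630.
If it is behind any of doors 4, 6, 7, and 8 (prior 1/9 each): the host has 35 equally likely choices, so probability 1/35; weight (1/9)·(1/35) = 1/315 each.
The weights sum to 1/70.
So P(the car behind door 3 | the host opened door 1, door 2, door 5, and door 9) = (1/630) / (1/70) = 1/9.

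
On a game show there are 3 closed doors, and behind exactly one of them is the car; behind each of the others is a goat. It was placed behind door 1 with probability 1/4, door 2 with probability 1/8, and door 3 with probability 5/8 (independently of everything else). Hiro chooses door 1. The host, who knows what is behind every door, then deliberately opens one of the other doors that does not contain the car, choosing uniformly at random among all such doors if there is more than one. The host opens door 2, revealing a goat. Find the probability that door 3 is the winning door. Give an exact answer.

Consider each possible location of the car in turn.
If it is behind door 1 (prior 1/4): the host has 2 equally likely choices, so probability 1/2; weight (1/4)·(1/2) = 1/8.
If it is behind door 2 (prior 1/8): the host opened door 2, so this case is ruled out; weight (1/8)·0 = 0.
If it is behind door 3 (prior 5/8): the host has no choice, probability 1; weight (5/8)·1 = 5/8.
The weights sum to 3/4.
So P(the car behind door 3 | the host opened door 2) = (5/8) / (3/4) = 5/6.

5/6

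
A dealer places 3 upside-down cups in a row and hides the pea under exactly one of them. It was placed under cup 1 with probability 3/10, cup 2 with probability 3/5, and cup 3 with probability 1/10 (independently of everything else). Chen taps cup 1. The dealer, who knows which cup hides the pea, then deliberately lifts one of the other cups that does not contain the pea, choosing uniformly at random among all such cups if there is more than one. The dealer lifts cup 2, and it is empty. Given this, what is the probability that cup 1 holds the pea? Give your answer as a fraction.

Consider each possible location of the pea in turn.
If it is under cup 1 (prior 3/10): the dealer has 2 equally likely choices, so probability 1/2; weight (3/10)·(1/2) = 3/20.
If it is under cup 2 (prior 3/5): the dealer opened cup 2, so this case is ruled out; weight (3/5)·0 = 0.
If it is under cup 3 (prior 1/10): the dealer has no choice, probability 1; weight (1/10)·1 = 1/10.
The weights sum to 1/4.
So P(the pea under cup 1 | the dealer opened cup 2) = (3/20) / (1/4) = 3/5.

3/5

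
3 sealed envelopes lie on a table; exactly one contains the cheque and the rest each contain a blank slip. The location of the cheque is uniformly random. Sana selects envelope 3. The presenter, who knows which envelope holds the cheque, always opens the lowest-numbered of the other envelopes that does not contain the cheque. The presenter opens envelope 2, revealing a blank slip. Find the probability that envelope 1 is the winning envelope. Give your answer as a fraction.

Consider each possible location of the cheque in turn.
If it is in envelope 1 (prior 1/3): envelope 2 is the lowest-numbered option available, probability 1; weight (1/3)·1 = 1/3.
If it is in envelope 2 (prior 1/3): the presenter opened envelope 2, so this case is ruled out; weight (1/3)·0 = 0.
If it is in envelope 3 (prior 1/3): the presenter would have opened envelope 1 instead, probability 0; weight (1/3)·0 = 0.
The weights sum to 1/3.
So P(the cheque in envelope 1 | the presenter opened envelope 2) = (1/3) / (1/3) = 1.

1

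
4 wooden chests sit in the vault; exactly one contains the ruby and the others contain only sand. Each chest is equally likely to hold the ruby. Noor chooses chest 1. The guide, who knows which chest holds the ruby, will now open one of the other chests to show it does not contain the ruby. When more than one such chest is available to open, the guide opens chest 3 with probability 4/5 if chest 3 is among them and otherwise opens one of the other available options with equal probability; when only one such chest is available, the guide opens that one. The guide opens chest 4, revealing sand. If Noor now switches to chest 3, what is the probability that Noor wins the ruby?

Apply Bayes' rule, conditioning on where the ruby actually is.
If it is in chest 1 (prior 1/4): chest 3 is available but not opened; chest 4 gets probability (1 − 4/5)/2 = 1/10; weight (1/4)·(1/10) = 1/40.
If it is in chest 2 (prior 1/4): chest 3 is available but not opened, probability 1/5; weight (1/4)·(1/5) = 1/20.
If it is in chest 3 (prior 1/4): chest 3 holds the prize so is unavailable; the guide chooses uniformly among the 2 others, probability 1/2; weight (1/4)·(1/2) = 1/8.
If it is in chest 4 (prior 1/4): the guide opened chest 4, so this case is ruled out; weight (1/4)·0 = 0.
The weights sum to 1/5.
So P(the ruby in chest 3 | the guide opened chest 4) = (1/8) / (1/5) = 5/8.

5/8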